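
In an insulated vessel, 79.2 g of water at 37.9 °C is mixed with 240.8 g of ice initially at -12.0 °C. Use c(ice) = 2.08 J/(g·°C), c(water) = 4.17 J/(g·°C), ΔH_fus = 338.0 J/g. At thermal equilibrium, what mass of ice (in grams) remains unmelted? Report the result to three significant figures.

m_ice remaining = 222 g

Heat to warm all ice to 0 °C: 240.8×2.08×12.0 = 6010.4 J
Heat released by water cooling to 0 °C: 79.2×4.17×37.9 = 12517 J
12517 J < 6010.4 + 240.8×338.0 = 87400.8 J, so not all ice melts; final T = 0 °C.
Heat left for melting: 12517 − 6010.4 = 6506.6 J
Mass melted = 6506.6 / 338.0 = 19.25 g
Ice remaining = 240.8 − 19.25 = 221.55 g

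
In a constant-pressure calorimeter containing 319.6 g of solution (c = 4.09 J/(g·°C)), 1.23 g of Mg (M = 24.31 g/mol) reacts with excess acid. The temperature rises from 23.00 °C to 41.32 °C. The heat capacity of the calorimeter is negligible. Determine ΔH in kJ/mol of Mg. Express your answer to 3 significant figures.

|ΔT| = |41.32 − 23.00| = 18.32 °C
|q_surr| = (319.6 × 4.09) × 18.32 = 1307.164 × 18.32 = 23950 J
n(Mg) = 1.23 / 24.31 = 0.05060 mol
Temperature rose, so q_rxn = −|q_surr| = -23.95 kJ
ΔH = q_rxn / n = -473.3 kJ/mol

ΔH = -473 kJ/mol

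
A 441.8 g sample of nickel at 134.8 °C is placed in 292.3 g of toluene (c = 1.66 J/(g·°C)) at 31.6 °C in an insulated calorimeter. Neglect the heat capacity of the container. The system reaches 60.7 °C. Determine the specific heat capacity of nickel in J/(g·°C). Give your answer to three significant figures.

q_gained = (292.3 × 1.66) × (60.7 − 31.6) = 14120 J
q_lost = 441.8 × c × (134.8 − 60.7) = 32737.38 c
Set equal: c = 14120 / 32737.38 = 0.431 J/(g·°C)

c = 0.431 J/(g·°C)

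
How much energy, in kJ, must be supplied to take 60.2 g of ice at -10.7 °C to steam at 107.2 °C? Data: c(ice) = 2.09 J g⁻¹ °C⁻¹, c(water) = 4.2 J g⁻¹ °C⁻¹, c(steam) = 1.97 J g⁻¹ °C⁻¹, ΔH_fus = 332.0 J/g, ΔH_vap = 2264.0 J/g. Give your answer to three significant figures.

q1 (heat ice -10.7→0.0 °C): 60.2 × 2.09 × 10.7 = 1346 J
q2 (melt at 0 °C): 60.2 × 332.0 = 19986 J
q3 (heat water 0.0→100.0 °C): 60.2 × 4.2 × 100.0 = 25284 J
q4 (vaporize at 100 °C): 60.2 × 2264.0 = 136293 J
q5 (heat steam 100.0→107.2 °C): 60.2 × 1.97 × 7.2 = 854 J
Total: 1346 + 19986 + 25284 + 136293 + 854 = 183763 J = 184 kJ

q = 184 kJ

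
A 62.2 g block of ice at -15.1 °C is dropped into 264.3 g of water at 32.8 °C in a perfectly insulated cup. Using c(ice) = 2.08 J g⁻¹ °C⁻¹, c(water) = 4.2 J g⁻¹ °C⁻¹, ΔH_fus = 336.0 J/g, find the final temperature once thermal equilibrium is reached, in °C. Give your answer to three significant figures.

Heat to bring ice to 0 °C and melt it: q₁ = 62.2×2.08×15.1 + 62.2×336.0 = 22853 J
Heat the water can supply cooling to 0 °C: 264.3×4.2×32.8 = 36410.0 J > q₁, so all ice melts.
Energy balance: 264.3×4.2×(32.8 − T) = 22853 + 62.2×4.2×(T − 0)
1110.06(32.8 − T) = 22853 + 261.24 T
36410.0 − 22853 = 1371.30 T
T = 13557.0 / 1371.30 = 9.886 °C

T_f = 9.89 °C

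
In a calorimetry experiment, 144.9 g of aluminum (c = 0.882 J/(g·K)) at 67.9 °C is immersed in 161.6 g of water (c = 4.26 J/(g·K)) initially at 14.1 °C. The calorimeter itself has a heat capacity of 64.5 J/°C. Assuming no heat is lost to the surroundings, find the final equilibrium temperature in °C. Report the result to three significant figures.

T_f = 21.9 °C

Heat lost by aluminum = heat gained by water + calorimeter.
(144.9)(0.882)(67.9 − T) = [(161.6)(4.26) + 64.5](T − 14.1)
127.8018 (67.9 − T) = 752.916 (T − 14.1)
8677.7 − 127.8018 T = 752.916 T − 10616
19293.7 = 880.7178 T
T = 21.91 °C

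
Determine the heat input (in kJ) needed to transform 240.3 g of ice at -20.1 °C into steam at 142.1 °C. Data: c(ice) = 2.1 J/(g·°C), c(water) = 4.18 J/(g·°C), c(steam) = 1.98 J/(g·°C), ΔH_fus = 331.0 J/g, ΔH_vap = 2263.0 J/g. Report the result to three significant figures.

q = 754 kJ

q1 (heat ice -20.1→0.0 °C): 240.3 × 2.1 × 20.1 = 10143 J
q2 (melt at 0 °C): 240.3 × 331.0 = 79539 J
q3 (heat water 0.0→100.0 °C): 240.3 × 4.18 × 100.0 = 100445 J
q4 (vaporize at 100 °C): 240.3 × 2263.0 = 543799 J
q5 (heat steam 100.0→142.1 °C): 240.3 × 1.98 × 42.1 = 20031 J
Total: 10143 + 79539 + 100445 + 543799 + 20031 = 753957 J = 754 kJ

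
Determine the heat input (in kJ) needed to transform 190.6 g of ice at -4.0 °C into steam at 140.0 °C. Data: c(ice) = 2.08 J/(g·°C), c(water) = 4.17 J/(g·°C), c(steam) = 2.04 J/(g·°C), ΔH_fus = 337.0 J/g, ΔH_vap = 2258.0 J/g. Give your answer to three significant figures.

q = 591 kJ

q1 (heat ice -4.0→0.0 °C): 190.6 × 2.08 × 4.0 = 1586 J
q2 (melt at 0 °C): 190.6 × 337.0 = 64232 J
q3 (heat water 0.0→100.0 °C): 190.6 × 4.17 × 100.0 = 79480 J
q4 (vaporize at 100 °C): 190.6 × 2258.0 = 430375 J
q5 (heat steam 100.0→140.0 °C): 190.6 × 2.04 × 40.0 = 15553 J
Total: 1586 + 64232 + 79480 + 430375 + 15553 = 591226 J = 591 kJ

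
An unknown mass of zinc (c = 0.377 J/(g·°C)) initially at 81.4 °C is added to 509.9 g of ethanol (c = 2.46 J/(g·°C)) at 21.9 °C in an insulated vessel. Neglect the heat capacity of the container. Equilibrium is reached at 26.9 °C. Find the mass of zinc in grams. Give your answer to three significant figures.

q_gained = (509.9 × 2.46) × (26.9 − 21.9) = 6272 J
q_lost = m × 0.377 × (81.4 − 26.9) = 20.5465 m
m = 6272 / 20.5465 = 305 g

m = 305 g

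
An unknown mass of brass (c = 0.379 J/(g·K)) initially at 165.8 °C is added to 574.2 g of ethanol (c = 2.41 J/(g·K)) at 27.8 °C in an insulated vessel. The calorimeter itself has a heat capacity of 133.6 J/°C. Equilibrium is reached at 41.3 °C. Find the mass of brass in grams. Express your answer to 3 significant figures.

q_gained = (574.2 × 2.41 + 133.6) × (41.3 − 27.8) = 20490 J
q_lost = m × 0.379 × (165.8 − 41.3) = 47.1855 m
m = 20490 / 47.1855 = 434 g

m = 434 g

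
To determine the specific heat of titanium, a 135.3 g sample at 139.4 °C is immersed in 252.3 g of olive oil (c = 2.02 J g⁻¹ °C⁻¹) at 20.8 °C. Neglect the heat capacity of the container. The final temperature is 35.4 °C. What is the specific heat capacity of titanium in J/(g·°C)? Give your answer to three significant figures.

q_gained = (252.3 × 2.02) × (35.4 − 20.8) = 7441 J
q_lost = 135.3 × c × (139.4 − 35.4) = 14071.2 c
Set equal: c = 7441 / 14071.2 = 0.529 J/(g·°C)

c = 0.529 J/(g·°C)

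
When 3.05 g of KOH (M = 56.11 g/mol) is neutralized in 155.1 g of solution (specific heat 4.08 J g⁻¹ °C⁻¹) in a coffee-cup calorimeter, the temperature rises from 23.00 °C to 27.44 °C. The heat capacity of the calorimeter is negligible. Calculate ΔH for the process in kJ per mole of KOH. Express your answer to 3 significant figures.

ΔH = -51.7 kJ/mol

|ΔT| = |27.44 − 23.00| = 4.44 °C
|q_surr| = (155.1 × 4.08) × 4.44 = 632.808 × 4.44 = 2810 J
n(KOH) = 3.05 / 56.11 = 0.05436 mol
Temperature rose, so q_rxn = −|q_surr| = -2.810 kJ
ΔH = q_rxn / n = -51.69 kJ/mol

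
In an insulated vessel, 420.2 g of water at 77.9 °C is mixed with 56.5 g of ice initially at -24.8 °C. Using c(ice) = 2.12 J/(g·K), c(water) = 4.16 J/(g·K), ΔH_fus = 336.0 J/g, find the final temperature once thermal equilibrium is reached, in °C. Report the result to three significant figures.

Heat to bring ice to 0 °C and melt it: q₁ = 56.5×2.12×24.8 + 56.5×336.0 = 21955 J
Heat the water can supply cooling to 0 °C: 420.2×4.16×77.9 = 136172 J > q₁, so all ice melts.
Energy balance: 420.2×4.16×(77.9 − T) = 21955 + 56.5×4.16×(T − 0)
1748.032(77.9 − T) = 21955 + 235.04 T
136172 − 21955 = 1983.072 T
T = 114217 / 1983.072 = 57.60 °C

T_f = 57.6 °C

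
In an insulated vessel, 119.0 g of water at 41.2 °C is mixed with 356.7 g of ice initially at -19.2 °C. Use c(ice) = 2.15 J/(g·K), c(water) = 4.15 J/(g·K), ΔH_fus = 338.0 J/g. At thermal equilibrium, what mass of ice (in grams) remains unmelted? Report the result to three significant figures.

Heat to warm all ice to 0 °C: 356.7×2.15×19.2 = 14725 J
Heat released by water cooling to 0 °C: 119.0×4.15×41.2 = 20347 J
20347 J < 14725 + 356.7×338.0 = 135289.6 J, so not all ice melts; final T = 0 °C.
Heat left for melting: 20347 − 14725 = 5622 J
Mass melted = 5622 / 338.0 = 16.63 g
Ice remaining = 356.7 − 16.63 = 340.07 g

m_ice remaining = 340 g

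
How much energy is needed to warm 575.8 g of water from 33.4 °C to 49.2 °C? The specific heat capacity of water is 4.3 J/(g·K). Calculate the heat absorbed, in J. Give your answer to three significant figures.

q = m c ΔT = 575.8 × 4.3 × (49.2 − 33.4)
q = 575.8 × 4.3 × 15.8 = 39120 J

q = 39100 J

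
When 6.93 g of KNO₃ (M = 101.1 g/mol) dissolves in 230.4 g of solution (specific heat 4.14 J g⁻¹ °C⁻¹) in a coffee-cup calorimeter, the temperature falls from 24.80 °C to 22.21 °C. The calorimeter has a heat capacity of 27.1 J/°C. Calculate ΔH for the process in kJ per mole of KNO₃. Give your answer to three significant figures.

ΔH = 37.1 kJ/mol

|ΔT| = |22.21 − 24.80| = 2.59 °C
|q_surr| = (230.4 × 4.14 + 27.1) × 2.59 = 980.956 × 2.59 = 2541 J
n(KNO₃) = 6.93 / 101.1 = 0.06855 mol
Temperature fell, so q_rxn = +|q_surr| = 2.541 kJ
ΔH = q_rxn / n = 37.07 kJ/mol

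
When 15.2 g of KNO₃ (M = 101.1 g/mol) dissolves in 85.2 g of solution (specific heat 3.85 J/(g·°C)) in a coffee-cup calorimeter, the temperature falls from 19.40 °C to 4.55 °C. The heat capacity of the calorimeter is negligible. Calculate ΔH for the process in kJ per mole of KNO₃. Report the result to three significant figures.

|ΔT| = |4.55 − 19.40| = 14.85 °C
|q_surr| = (85.2 × 3.85) × 14.85 = 328.02 × 14.85 = 4871 J
n(KNO₃) = 15.2 / 101.1 = 0.1503 mol
Temperature fell, so q_rxn = +|q_surr| = 4.871 kJ
ΔH = q_rxn / n = 32.41 kJ/mol

ΔH = 32.4 kJ/mol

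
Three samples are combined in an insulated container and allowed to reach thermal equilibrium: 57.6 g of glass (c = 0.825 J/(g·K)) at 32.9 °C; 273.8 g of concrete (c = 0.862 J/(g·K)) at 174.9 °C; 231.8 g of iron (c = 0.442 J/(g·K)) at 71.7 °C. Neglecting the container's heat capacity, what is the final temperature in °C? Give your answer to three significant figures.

T_f = 130 °C

Σ mᵢcᵢ(T − Tᵢ) = 0  ⇒  T = Σ mᵢcᵢTᵢ / Σ mᵢcᵢ
Σ mᵢcᵢ = 57.6×0.825 + 273.8×0.862 + 231.8×0.442 = 385.9912
Σ mᵢcᵢTᵢ = 47.52×32.9 + 236.0156×174.9 + 102.4556×71.7 = 50189
T = 50189 / 385.9912 = 130.0 °C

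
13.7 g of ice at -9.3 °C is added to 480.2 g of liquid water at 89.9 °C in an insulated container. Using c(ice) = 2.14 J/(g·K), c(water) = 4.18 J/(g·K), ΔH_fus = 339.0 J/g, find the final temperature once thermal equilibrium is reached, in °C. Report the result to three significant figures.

T_f = 85.0 °C

Heat to bring ice to 0 °C and melt it: q₁ = 13.7×2.14×9.3 + 13.7×339.0 = 4917.0 J
Heat the water can supply cooling to 0 °C: 480.2×4.18×89.9 = 180451 J > q₁, so all ice melts.
Energy balance: 480.2×4.18×(89.9 − T) = 4917.0 + 13.7×4.18×(T − 0)
2007.236(89.9 − T) = 4917.0 + 57.266 T
180451 − 4917.0 = 2064.502 T
T = 175534.0 / 2064.502 = 85.02 °C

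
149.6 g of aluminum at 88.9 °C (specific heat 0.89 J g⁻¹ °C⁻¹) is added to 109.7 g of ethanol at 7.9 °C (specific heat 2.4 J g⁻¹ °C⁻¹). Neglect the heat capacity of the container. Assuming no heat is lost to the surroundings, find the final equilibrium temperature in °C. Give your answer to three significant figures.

Heat lost by aluminum = heat gained by ethanol.
(149.6)(0.89)(88.9 − T) = (109.7)(2.4)(T − 7.9)
133.144 (88.9 − T) = 263.28 (T − 7.9)
11837 − 133.144 T = 263.28 T − 2079.9
13916.9 = 396.424 T
T = 35.11 °C

T_f = 35.1 °C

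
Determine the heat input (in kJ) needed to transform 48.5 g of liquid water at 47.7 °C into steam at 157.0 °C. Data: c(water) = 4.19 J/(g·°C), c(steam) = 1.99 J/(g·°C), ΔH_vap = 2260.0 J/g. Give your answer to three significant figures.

q = 126 kJ

q1 (heat water 47.7→100.0 °C): 48.5 × 4.19 × 52.3 = 10628 J
q2 (vaporize at 100 °C): 48.5 × 2260.0 = 109610 J
q3 (heat steam 100.0→157.0 °C): 48.5 × 1.99 × 57.0 = 5501 J
Total: 10628 + 109610 + 5501 = 125739 J = 126 kJ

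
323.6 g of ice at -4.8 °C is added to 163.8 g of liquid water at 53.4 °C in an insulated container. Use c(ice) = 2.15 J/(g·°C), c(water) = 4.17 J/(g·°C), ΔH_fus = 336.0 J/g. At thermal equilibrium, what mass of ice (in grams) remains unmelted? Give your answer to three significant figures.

Heat to warm all ice to 0 °C: 323.6×2.15×4.8 = 3339.6 J
Heat released by water cooling to 0 °C: 163.8×4.17×53.4 = 36475 J
36475 J < 3339.6 + 323.6×336.0 = 112069.2 J, so not all ice melts; final T = 0 °C.
Heat left for melting: 36475 − 3339.6 = 33135.4 J
Mass melted = 33135.4 / 336.0 = 98.62 g
Ice remaining = 323.6 − 98.62 = 224.98 g

m_ice remaining = 225 g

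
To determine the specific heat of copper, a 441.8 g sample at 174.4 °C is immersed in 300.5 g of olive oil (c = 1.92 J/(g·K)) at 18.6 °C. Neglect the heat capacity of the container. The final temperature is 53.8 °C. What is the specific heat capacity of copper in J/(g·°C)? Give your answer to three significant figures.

q_gained = (300.5 × 1.92) × (53.8 − 18.6) = 20310 J
q_lost = 441.8 × c × (174.4 − 53.8) = 53281.08 c
Set equal: c = 20310 / 53281.08 = 0.381 J/(g·°C)

c = 0.381 J/(g·°C)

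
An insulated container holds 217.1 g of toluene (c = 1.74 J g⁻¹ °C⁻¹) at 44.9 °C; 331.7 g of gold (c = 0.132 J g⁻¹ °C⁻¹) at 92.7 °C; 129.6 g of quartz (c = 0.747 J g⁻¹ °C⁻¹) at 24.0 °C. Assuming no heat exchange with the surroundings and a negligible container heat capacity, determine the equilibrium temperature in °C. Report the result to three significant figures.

T_f = 45.0 °C

Σ mᵢcᵢ(T − Tᵢ) = 0  ⇒  T = Σ mᵢcᵢTᵢ / Σ mᵢcᵢ
Σ mᵢcᵢ = 217.1×1.74 + 331.7×0.132 + 129.6×0.747 = 518.3496
Σ mᵢcᵢTᵢ = 377.754×44.9 + 43.7844×92.7 + 96.8112×24.0 = 23343
T = 23343 / 518.3496 = 45.03 °C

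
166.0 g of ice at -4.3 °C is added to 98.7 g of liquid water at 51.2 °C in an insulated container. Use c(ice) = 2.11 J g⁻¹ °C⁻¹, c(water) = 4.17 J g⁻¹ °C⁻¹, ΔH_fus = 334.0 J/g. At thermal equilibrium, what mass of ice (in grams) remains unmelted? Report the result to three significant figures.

m_ice remaining = 107 g

Heat to warm all ice to 0 °C: 166.0×2.11×4.3 = 1506.1 J
Heat released by water cooling to 0 °C: 98.7×4.17×51.2 = 21073 J
21073 J < 1506.1 + 166.0×334.0 = 56950.1 J, so not all ice melts; final T = 0 °C.
Heat left for melting: 21073 − 1506.1 = 19566.9 J
Mass melted = 19566.9 / 334.0 = 58.58 g
Ice remaining = 166.0 − 58.58 = 107.42 g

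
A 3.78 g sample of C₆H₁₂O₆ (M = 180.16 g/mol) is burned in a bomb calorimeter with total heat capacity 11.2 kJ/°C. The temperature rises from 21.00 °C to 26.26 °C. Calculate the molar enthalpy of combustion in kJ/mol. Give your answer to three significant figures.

ΔT = 26.26 − 21.00 = 5.26 °C
q_cal = C_cal × ΔT = 11.2 × 5.26 = 58.912 kJ
n = 3.78 / 180.16 = 0.02098 mol
q_rxn = −q_cal = -58.912 kJ
ΔH = -58.912 / 0.02098 = -2808 kJ/mol

ΔH = -2810 kJ/mol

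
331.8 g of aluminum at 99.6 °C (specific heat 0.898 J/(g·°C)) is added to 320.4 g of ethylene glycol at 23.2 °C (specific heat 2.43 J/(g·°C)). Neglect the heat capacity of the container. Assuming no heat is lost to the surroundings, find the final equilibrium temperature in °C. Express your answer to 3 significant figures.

Heat lost by aluminum = heat gained by ethylene glycol.
(331.8)(0.898)(99.6 − T) = (320.4)(2.43)(T − 23.2)
297.9564 (99.6 − T) = 778.572 (T − 23.2)
29676 − 297.9564 T = 778.572 T − 18063
47739 = 1076.5284 T
T = 44.345 °C

T_f = 44.3 °C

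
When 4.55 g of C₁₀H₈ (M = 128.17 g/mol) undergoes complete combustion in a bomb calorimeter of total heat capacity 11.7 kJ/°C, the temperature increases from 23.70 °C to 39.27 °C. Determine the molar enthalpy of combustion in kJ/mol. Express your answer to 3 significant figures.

ΔT = 39.27 − 23.70 = 15.57 °C
q_cal = C_cal × ΔT = 11.7 × 15.57 = 182.169 kJ
n = 4.55 / 128.17 = 0.03550 mol
q_rxn = −q_cal = -182.169 kJ
ΔH = -182.169 / 0.03550 = -5132 kJ/mol

ΔH = -5130 kJ/mol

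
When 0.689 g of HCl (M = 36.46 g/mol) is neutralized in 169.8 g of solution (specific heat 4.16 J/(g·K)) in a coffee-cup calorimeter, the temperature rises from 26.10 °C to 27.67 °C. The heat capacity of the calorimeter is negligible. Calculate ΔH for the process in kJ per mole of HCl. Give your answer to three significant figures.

ΔH = -58.7 kJ/mol

|ΔT| = |27.67 − 26.10| = 1.57 °C
|q_surr| = (169.8 × 4.16) × 1.57 = 706.368 × 1.57 = 1109 J
n(HCl) = 0.689 / 36.46 = 0.01890 mol
Temperature rose, so q_rxn = −|q_surr| = -1.109 kJ
ΔH = q_rxn / n = -58.68 kJ/mol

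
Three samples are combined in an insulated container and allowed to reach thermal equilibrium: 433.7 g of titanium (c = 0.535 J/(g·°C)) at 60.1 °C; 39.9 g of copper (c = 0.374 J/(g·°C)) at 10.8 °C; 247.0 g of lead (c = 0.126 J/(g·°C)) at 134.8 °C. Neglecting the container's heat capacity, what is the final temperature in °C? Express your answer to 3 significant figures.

T_f = 65.8 °C

Σ mᵢcᵢ(T − Tᵢ) = 0  ⇒  T = Σ mᵢcᵢTᵢ / Σ mᵢcᵢ
Σ mᵢcᵢ = 433.7×0.535 + 39.9×0.374 + 247.0×0.126 = 278.0741
Σ mᵢcᵢTᵢ = 232.0295×60.1 + 14.9226×10.8 + 31.122×134.8 = 18301
T = 18301 / 278.0741 = 65.81 °C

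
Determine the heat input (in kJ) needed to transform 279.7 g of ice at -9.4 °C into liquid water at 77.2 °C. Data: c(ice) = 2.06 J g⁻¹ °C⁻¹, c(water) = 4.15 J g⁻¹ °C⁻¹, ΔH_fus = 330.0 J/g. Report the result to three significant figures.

q = 187 kJ

q1 (heat ice -9.4→0.0 °C): 279.7 × 2.06 × 9.4 = 5416 J
q2 (melt at 0 °C): 279.7 × 330.0 = 92301 J
q3 (heat water 0.0→77.2 °C): 279.7 × 4.15 × 77.2 = 89610 J
Total: 5416 + 92301 + 89610 = 187327 J = 187 kJ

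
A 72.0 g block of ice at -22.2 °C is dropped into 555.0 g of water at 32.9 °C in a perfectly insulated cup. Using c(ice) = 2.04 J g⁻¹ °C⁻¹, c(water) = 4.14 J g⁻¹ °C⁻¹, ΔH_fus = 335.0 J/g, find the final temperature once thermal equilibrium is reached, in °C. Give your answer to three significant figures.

T_f = 18.6 °C

Heat to bring ice to 0 °C and melt it: q₁ = 72.0×2.04×22.2 + 72.0×335.0 = 27381 J
Heat the water can supply cooling to 0 °C: 555.0×4.14×32.9 = 75594.3 J > q₁, so all ice melts.
Energy balance: 555.0×4.14×(32.9 − T) = 27381 + 72.0×4.14×(T − 0)
2297.7(32.9 − T) = 27381 + 298.08 T
75594.3 − 27381 = 2595.78 T
T = 48213.3 / 2595.78 = 18.57 °C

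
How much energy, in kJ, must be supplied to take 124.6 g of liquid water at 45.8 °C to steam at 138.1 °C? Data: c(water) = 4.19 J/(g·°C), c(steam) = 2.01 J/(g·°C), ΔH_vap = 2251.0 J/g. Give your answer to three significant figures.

q = 318 kJ

q1 (heat water 45.8→100.0 °C): 124.6 × 4.19 × 54.2 = 28296 J
q2 (vaporize at 100 °C): 124.6 × 2251.0 = 280475 J
q3 (heat steam 100.0→138.1 °C): 124.6 × 2.01 × 38.1 = 9542 J
Total: 28296 + 280475 + 9542 = 318313 J = 318 kJ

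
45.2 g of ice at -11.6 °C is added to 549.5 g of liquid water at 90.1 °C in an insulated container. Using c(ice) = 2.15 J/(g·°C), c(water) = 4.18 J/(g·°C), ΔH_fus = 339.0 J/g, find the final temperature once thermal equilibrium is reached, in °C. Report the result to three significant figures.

T_f = 76.6 °C

Heat to bring ice to 0 °C and melt it: q₁ = 45.2×2.15×11.6 + 45.2×339.0 = 16450 J
Heat the water can supply cooling to 0 °C: 549.5×4.18×90.1 = 206952 J > q₁, so all ice melts.
Energy balance: 549.5×4.18×(90.1 − T) = 16450 + 45.2×4.18×(T − 0)
2296.91(90.1 − T) = 16450 + 188.936 T
206952 − 16450 = 2485.846 T
T = 190502 / 2485.846 = 76.63 °C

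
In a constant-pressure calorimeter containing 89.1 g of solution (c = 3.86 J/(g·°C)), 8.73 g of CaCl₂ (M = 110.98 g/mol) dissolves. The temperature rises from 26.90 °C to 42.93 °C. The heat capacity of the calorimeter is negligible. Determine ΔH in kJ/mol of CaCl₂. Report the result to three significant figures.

ΔH = -70.1 kJ/mol

|ΔT| = |42.93 − 26.90| = 16.03 °C
|q_surr| = (89.1 × 3.86) × 16.03 = 343.926 × 16.03 = 5513 J
n(CaCl₂) = 8.73 / 110.98 = 0.07866 mol
Temperature rose, so q_rxn = −|q_surr| = -5.513 kJ
ΔH = q_rxn / n = -70.09 kJ/mol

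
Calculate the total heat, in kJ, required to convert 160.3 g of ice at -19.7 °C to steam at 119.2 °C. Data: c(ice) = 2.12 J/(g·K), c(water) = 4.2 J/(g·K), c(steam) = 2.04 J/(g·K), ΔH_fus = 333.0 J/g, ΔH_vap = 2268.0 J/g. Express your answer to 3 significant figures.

q1 (heat ice -19.7→0.0 °C): 160.3 × 2.12 × 19.7 = 6695 J
q2 (melt at 0 °C): 160.3 × 333.0 = 53380 J
q3 (heat water 0.0→100.0 °C): 160.3 × 4.2 × 100.0 = 67326 J
q4 (vaporize at 100 °C): 160.3 × 2268.0 = 363560 J
q5 (heat steam 100.0→119.2 °C): 160.3 × 2.04 × 19.2 = 6279 J
Total: 6695 + 53380 + 67326 + 363560 + 6279 = 497240 J = 497 kJ

q = 497 kJ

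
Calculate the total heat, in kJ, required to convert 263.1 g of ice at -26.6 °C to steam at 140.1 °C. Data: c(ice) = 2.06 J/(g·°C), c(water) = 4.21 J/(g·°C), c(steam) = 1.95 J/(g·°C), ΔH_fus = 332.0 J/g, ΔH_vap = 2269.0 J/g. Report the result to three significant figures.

q1 (heat ice -26.6→0.0 °C): 263.1 × 2.06 × 26.6 = 14417 J
q2 (melt at 0 °C): 263.1 × 332.0 = 87349 J
q3 (heat water 0.0→100.0 °C): 263.1 × 4.21 × 100.0 = 110765 J
q4 (vaporize at 100 °C): 263.1 × 2269.0 = 596974 J
q5 (heat steam 100.0→140.1 °C): 263.1 × 1.95 × 40.1 = 20573 J
Total: 14417 + 87349 + 110765 + 596974 + 20573 = 830078 J = 830 kJ

q = 830 kJ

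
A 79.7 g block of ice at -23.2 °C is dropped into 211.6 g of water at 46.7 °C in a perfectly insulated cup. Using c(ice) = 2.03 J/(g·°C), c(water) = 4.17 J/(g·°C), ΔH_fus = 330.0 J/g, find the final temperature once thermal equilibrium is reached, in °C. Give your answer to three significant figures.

Heat to bring ice to 0 °C and melt it: q₁ = 79.7×2.03×23.2 + 79.7×330.0 = 30055 J
Heat the water can supply cooling to 0 °C: 211.6×4.17×46.7 = 41206.8 J > q₁, so all ice melts.
Energy balance: 211.6×4.17×(46.7 − T) = 30055 + 79.7×4.17×(T − 0)
882.372(46.7 − T) = 30055 + 332.349 T
41206.8 − 30055 = 1214.721 T
T = 11151.8 / 1214.721 = 9.181 °C

T_f = 9.18 °C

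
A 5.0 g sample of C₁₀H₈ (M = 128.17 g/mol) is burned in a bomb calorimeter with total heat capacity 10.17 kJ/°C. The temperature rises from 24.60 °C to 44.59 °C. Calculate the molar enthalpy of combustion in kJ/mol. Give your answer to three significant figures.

ΔT = 44.59 − 24.60 = 19.99 °C
q_cal = C_cal × ΔT = 10.17 × 19.99 = 203.2983 kJ
n = 5.0 / 128.17 = 0.03901 mol
q_rxn = −q_cal = -203.2983 kJ
ΔH = -203.2983 / 0.03901 = -5211 kJ/mol

ΔH = -5210 kJ/mol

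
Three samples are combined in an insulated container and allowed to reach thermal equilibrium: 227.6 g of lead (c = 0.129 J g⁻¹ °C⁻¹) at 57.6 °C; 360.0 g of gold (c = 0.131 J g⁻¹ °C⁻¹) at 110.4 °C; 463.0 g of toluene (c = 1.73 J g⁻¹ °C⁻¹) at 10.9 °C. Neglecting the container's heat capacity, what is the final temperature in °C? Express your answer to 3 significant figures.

T_f = 17.8 °C

Σ mᵢcᵢ(T − Tᵢ) = 0  ⇒  T = Σ mᵢcᵢTᵢ / Σ mᵢcᵢ
Σ mᵢcᵢ = 227.6×0.129 + 360.0×0.131 + 463.0×1.73 = 877.5104
Σ mᵢcᵢTᵢ = 29.3604×57.6 + 47.16×110.4 + 800.99×10.9 = 15628
T = 15628 / 877.5104 = 17.81 °C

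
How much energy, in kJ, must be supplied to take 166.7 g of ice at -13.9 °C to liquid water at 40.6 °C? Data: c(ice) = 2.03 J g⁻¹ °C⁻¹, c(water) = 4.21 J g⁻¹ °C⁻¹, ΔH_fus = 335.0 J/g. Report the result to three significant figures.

q1 (heat ice -13.9→0.0 °C): 166.7 × 2.03 × 13.9 = 4704 J
q2 (melt at 0 °C): 166.7 × 335.0 = 55845 J
q3 (heat water 0.0→40.6 °C): 166.7 × 4.21 × 40.6 = 28493 J
Total: 4704 + 55845 + 28493 = 89042 J = 89.0 kJ

q = 89.0 kJ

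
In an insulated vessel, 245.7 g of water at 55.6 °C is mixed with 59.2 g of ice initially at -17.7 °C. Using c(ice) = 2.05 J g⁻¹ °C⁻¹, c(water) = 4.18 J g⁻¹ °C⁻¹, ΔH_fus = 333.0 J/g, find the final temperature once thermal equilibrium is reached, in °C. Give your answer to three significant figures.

T_f = 27.7 °C

Heat to bring ice to 0 °C and melt it: q₁ = 59.2×2.05×17.7 + 59.2×333.0 = 21862 J
Heat the water can supply cooling to 0 °C: 245.7×4.18×55.6 = 57102.6 J > q₁, so all ice melts.
Energy balance: 245.7×4.18×(55.6 − T) = 21862 + 59.2×4.18×(T − 0)
1027.026(55.6 − T) = 21862 + 247.456 T
57102.6 − 21862 = 1274.482 T
T = 35240.6 / 1274.482 = 27.65 °C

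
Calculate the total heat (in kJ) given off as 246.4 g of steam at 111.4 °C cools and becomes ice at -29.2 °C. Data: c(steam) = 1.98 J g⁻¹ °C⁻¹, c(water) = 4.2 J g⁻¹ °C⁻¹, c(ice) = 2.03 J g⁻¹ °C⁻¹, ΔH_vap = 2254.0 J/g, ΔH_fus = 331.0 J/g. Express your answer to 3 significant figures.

q1 (cool steam 111.4→100 °C): 246.4 × 1.98 × 11.4 = 5562 J
q2 (condense at 100 °C): 246.4 × 2254.0 = 555386 J
q3 (cool water 100→0 °C): 246.4 × 4.2 × 100.0 = 103488 J
q4 (freeze at 0 °C): 246.4 × 331.0 = 81558 J
q5 (cool ice 0→-29.2 °C): 246.4 × 2.03 × 29.2 = 14606 J
Total: 5562 + 555386 + 103488 + 81558 + 14606 = 760600 J = 761 kJ

q = 761 kJ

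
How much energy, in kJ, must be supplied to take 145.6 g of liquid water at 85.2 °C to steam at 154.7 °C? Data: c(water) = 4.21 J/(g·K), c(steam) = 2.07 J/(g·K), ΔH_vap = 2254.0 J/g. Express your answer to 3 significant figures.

q1 (heat water 85.2→100.0 °C): 145.6 × 4.21 × 14.8 = 9072 J
q2 (vaporize at 100 °C): 145.6 × 2254.0 = 328182 J
q3 (heat steam 100.0→154.7 °C): 145.6 × 2.07 × 54.7 = 16486 J
Total: 9072 + 328182 + 16486 = 353740 J = 354 kJ

q = 354 kJ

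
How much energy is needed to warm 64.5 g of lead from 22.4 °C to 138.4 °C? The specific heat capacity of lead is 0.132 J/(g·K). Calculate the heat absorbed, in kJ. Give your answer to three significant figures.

q = 0.988 kJ

q = m c ΔT = 64.5 × 0.132 × (138.4 − 22.4)
q = 64.5 × 0.132 × 116.0 = 987.6 J = 0.988 kJ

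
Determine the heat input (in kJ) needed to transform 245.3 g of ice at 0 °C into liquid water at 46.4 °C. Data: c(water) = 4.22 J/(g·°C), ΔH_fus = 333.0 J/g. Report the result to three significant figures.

q1 (melt at 0 °C): 245.3 × 333.0 = 81685 J
q2 (heat water 0.0→46.4 °C): 245.3 × 4.22 × 46.4 = 48032 J
Total: 81685 + 48032 = 129717 J = 130 kJ

q = 130 kJ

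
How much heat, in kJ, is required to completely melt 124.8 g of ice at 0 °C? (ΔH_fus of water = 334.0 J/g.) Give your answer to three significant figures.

q = m × ΔH_fus = 124.8 × 334.0 = 41680 J = 41.7 kJ

q = 41.7 kJ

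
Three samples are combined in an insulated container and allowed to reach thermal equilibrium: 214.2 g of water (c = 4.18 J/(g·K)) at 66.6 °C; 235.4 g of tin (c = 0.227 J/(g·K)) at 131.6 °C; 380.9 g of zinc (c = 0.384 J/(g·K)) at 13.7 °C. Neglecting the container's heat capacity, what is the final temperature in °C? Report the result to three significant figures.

Σ mᵢcᵢ(T − Tᵢ) = 0  ⇒  T = Σ mᵢcᵢTᵢ / Σ mᵢcᵢ
Σ mᵢcᵢ = 214.2×4.18 + 235.4×0.227 + 380.9×0.384 = 1095.0574
Σ mᵢcᵢTᵢ = 895.356×66.6 + 53.4358×131.6 + 146.2656×13.7 = 68667
T = 68667 / 1095.0574 = 62.71 °C

T_f = 62.7 °C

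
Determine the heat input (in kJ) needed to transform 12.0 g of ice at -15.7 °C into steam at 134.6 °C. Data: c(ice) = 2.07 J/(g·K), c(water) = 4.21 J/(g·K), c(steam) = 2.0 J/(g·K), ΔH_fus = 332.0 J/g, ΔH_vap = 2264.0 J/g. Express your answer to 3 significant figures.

q = 37.4 kJ

q1 (heat ice -15.7→0.0 °C): 12.0 × 2.07 × 15.7 = 390 J
q2 (melt at 0 °C): 12.0 × 332.0 = 3984 J
q3 (heat water 0.0→100.0 °C): 12.0 × 4.21 × 100.0 = 5052 J
q4 (vaporize at 100 °C): 12.0 × 2264.0 = 27168 J
q5 (heat steam 100.0→134.6 °C): 12.0 × 2.0 × 34.6 = 830 J
Total: 390 + 3984 + 5052 + 27168 + 830 = 37424 J = 37.4 kJ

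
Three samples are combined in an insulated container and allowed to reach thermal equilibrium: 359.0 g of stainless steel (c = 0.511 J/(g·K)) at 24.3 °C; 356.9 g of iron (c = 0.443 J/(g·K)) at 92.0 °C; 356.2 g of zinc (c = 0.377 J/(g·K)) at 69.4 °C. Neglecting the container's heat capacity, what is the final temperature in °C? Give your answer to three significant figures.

Σ mᵢcᵢ(T − Tᵢ) = 0  ⇒  T = Σ mᵢcᵢTᵢ / Σ mᵢcᵢ
Σ mᵢcᵢ = 359.0×0.511 + 356.9×0.443 + 356.2×0.377 = 475.8431
Σ mᵢcᵢTᵢ = 183.449×24.3 + 158.1067×92.0 + 134.2874×69.4 = 28323
T = 28323 / 475.8431 = 59.52 °C

T_f = 59.5 °C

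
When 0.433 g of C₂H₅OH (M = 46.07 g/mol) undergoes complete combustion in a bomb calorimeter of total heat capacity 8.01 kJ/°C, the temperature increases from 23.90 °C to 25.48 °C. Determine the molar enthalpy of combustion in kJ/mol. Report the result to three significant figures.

ΔT = 25.48 − 23.90 = 1.58 °C
q_cal = C_cal × ΔT = 8.01 × 1.58 = 12.6558 kJ
n = 0.433 / 46.07 = 0.009399 mol
q_rxn = −q_cal = -12.6558 kJ
ΔH = -12.6558 / 0.009399 = -1347 kJ/mol

ΔH = -1350 kJ/mol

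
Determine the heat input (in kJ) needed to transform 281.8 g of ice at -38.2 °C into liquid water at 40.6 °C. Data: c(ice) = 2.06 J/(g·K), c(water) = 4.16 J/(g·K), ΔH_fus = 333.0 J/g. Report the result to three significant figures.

q = 164 kJ

q1 (heat ice -38.2→0.0 °C): 281.8 × 2.06 × 38.2 = 22175 J
q2 (melt at 0 °C): 281.8 × 333.0 = 93839 J
q3 (heat water 0.0→40.6 °C): 281.8 × 4.16 × 40.6 = 47595 J
Total: 22175 + 93839 + 47595 = 163609 J = 164 kJ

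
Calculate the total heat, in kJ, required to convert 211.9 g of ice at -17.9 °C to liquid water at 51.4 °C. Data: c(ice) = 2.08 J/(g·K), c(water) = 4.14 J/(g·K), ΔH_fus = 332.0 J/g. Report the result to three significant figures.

q1 (heat ice -17.9→0.0 °C): 211.9 × 2.08 × 17.9 = 7889 J
q2 (melt at 0 °C): 211.9 × 332.0 = 70351 J
q3 (heat water 0.0→51.4 °C): 211.9 × 4.14 × 51.4 = 45091 J
Total: 7889 + 70351 + 45091 = 123331 J = 123 kJ

q = 123 kJ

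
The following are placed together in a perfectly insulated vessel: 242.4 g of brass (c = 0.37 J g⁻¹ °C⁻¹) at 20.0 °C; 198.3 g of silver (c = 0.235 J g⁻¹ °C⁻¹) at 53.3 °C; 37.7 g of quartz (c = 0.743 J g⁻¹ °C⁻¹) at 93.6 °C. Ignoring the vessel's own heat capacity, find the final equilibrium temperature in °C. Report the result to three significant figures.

Σ mᵢcᵢ(T − Tᵢ) = 0  ⇒  T = Σ mᵢcᵢTᵢ / Σ mᵢcᵢ
Σ mᵢcᵢ = 242.4×0.37 + 198.3×0.235 + 37.7×0.743 = 164.2996
Σ mᵢcᵢTᵢ = 89.688×20.0 + 46.6005×53.3 + 28.0111×93.6 = 6899.4
T = 6899.4 / 164.2996 = 41.99 °C

T_f = 42.0 °C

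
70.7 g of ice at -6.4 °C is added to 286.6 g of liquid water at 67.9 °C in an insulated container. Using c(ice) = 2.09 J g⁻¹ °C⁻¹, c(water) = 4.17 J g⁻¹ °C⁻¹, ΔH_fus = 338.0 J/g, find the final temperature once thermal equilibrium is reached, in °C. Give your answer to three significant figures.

T_f = 37.8 °C

Heat to bring ice to 0 °C and melt it: q₁ = 70.7×2.09×6.4 + 70.7×338.0 = 24842 J
Heat the water can supply cooling to 0 °C: 286.6×4.17×67.9 = 81148.8 J > q₁, so all ice melts.
Energy balance: 286.6×4.17×(67.9 − T) = 24842 + 70.7×4.17×(T − 0)
1195.122(67.9 − T) = 24842 + 294.819 T
81148.8 − 24842 = 1489.941 T
T = 56306.8 / 1489.941 = 37.79 °C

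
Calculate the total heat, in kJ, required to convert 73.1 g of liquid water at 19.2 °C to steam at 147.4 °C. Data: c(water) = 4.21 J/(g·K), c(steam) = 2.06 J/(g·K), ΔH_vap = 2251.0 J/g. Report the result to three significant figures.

q = 197 kJ

q1 (heat water 19.2→100.0 °C): 73.1 × 4.21 × 80.8 = 24866 J
q2 (vaporize at 100 °C): 73.1 × 2251.0 = 164548 J
q3 (heat steam 100.0→147.4 °C): 73.1 × 2.06 × 47.4 = 7138 J
Total: 24866 + 164548 + 7138 = 196552 J = 197 kJ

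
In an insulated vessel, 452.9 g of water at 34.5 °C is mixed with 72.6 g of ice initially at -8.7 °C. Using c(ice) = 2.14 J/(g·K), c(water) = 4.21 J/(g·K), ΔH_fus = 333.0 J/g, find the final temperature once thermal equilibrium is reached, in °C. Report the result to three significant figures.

T_f = 18.2 °C

Heat to bring ice to 0 °C and melt it: q₁ = 72.6×2.14×8.7 + 72.6×333.0 = 25527 J
Heat the water can supply cooling to 0 °C: 452.9×4.21×34.5 = 65781.5 J > q₁, so all ice melts.
Energy balance: 452.9×4.21×(34.5 − T) = 25527 + 72.6×4.21×(T − 0)
1906.709(34.5 − T) = 25527 + 305.646 T
65781.5 − 25527 = 2212.355 T
T = 40254.5 / 2212.355 = 18.20 °C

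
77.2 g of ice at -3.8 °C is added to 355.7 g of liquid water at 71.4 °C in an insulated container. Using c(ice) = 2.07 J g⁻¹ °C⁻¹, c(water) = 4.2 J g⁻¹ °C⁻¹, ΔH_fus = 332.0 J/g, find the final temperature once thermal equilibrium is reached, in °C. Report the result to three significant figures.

T_f = 44.2 °C

Heat to bring ice to 0 °C and melt it: q₁ = 77.2×2.07×3.8 + 77.2×332.0 = 26238 J
Heat the water can supply cooling to 0 °C: 355.7×4.2×71.4 = 106667 J > q₁, so all ice melts.
Energy balance: 355.7×4.2×(71.4 − T) = 26238 + 77.2×4.2×(T − 0)
1493.94(71.4 − T) = 26238 + 324.24 T
106667 − 26238 = 1818.18 T
T = 80429 / 1818.18 = 44.24 °C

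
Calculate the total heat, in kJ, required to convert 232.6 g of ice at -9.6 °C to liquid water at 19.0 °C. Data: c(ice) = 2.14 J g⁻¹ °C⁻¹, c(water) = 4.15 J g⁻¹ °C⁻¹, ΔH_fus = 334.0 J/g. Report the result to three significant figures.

q = 101 kJ

q1 (heat ice -9.6→0.0 °C): 232.6 × 2.14 × 9.6 = 4779 J
q2 (melt at 0 °C): 232.6 × 334.0 = 77688 J
q3 (heat water 0.0→19.0 °C): 232.6 × 4.15 × 19.0 = 18341 J
Total: 4779 + 77688 + 18341 = 100808 J = 101 kJ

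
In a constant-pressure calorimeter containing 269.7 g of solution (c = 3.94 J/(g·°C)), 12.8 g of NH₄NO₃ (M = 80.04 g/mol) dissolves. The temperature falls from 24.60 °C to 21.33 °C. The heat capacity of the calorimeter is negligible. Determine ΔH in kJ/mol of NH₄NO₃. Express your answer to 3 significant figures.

ΔH = 21.7 kJ/mol

|ΔT| = |21.33 − 24.60| = 3.27 °C
|q_surr| = (269.7 × 3.94) × 3.27 = 1062.618 × 3.27 = 3475 J
n(NH₄NO₃) = 12.8 / 80.04 = 0.1599 mol
Temperature fell, so q_rxn = +|q_surr| = 3.475 kJ
ΔH = q_rxn / n = 21.73 kJ/mol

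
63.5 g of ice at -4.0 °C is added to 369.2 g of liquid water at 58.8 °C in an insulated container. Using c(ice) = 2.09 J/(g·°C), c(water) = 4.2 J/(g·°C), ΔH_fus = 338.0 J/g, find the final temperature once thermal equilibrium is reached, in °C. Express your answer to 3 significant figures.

Heat to bring ice to 0 °C and melt it: q₁ = 63.5×2.09×4.0 + 63.5×338.0 = 21994 J
Heat the water can supply cooling to 0 °C: 369.2×4.2×58.8 = 91177.6 J > q₁, so all ice melts.
Energy balance: 369.2×4.2×(58.8 − T) = 21994 + 63.5×4.2×(T − 0)
1550.64(58.8 − T) = 21994 + 266.7 T
91177.6 − 21994 = 1817.34 T
T = 69183.6 / 1817.34 = 38.07 °C

T_f = 38.1 °C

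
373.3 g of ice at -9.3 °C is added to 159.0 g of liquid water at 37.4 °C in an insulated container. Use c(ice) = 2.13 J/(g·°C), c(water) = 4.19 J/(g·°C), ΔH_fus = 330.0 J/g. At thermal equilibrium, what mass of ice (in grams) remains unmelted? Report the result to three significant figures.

Heat to warm all ice to 0 °C: 373.3×2.13×9.3 = 7394.7 J
Heat released by water cooling to 0 °C: 159.0×4.19×37.4 = 24916 J
24916 J < 7394.7 + 373.3×330.0 = 130583.7 J, so not all ice melts; final T = 0 °C.
Heat left for melting: 24916 − 7394.7 = 17521.3 J
Mass melted = 17521.3 / 330.0 = 53.09 g
Ice remaining = 373.3 − 53.09 = 320.21 g

m_ice remaining = 320 g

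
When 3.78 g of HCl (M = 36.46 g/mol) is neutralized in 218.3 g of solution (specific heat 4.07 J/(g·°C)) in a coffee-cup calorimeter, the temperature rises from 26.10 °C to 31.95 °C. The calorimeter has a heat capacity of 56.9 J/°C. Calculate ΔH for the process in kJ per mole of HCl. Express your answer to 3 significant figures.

|ΔT| = |31.95 − 26.10| = 5.85 °C
|q_surr| = (218.3 × 4.07 + 56.9) × 5.85 = 945.381 × 5.85 = 5530 J
n(HCl) = 3.78 / 36.46 = 0.1037 mol
Temperature rose, so q_rxn = −|q_surr| = -5.530 kJ
ΔH = q_rxn / n = -53.33 kJ/mol

ΔH = -53.3 kJ/mol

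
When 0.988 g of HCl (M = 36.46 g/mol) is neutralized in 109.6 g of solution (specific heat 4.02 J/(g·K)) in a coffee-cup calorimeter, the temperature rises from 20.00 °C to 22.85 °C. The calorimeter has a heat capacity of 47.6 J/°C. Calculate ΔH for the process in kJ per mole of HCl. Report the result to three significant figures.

|ΔT| = |22.85 − 20.00| = 2.85 °C
|q_surr| = (109.6 × 4.02 + 47.6) × 2.85 = 488.192 × 2.85 = 1391 J
n(HCl) = 0.988 / 36.46 = 0.02710 mol
Temperature rose, so q_rxn = −|q_surr| = -1.391 kJ
ΔH = q_rxn / n = -51.33 kJ/mol

ΔH = -51.3 kJ/mol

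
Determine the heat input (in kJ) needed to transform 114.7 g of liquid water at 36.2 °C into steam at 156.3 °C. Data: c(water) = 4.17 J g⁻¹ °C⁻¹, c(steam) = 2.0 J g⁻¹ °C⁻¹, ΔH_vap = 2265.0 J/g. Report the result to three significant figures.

q = 303 kJ

q1 (heat water 36.2→100.0 °C): 114.7 × 4.17 × 63.8 = 30515 J
q2 (vaporize at 100 °C): 114.7 × 2265.0 = 259796 J
q3 (heat steam 100.0→156.3 °C): 114.7 × 2.0 × 56.3 = 12915 J
Total: 30515 + 259796 + 12915 = 303226 J = 303 kJ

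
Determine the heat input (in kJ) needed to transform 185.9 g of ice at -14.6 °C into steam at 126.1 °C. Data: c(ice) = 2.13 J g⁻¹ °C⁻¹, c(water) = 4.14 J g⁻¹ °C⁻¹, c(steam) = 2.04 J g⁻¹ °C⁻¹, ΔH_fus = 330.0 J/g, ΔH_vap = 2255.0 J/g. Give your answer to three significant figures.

q = 573 kJ

q1 (heat ice -14.6→0.0 °C): 185.9 × 2.13 × 14.6 = 5781 J
q2 (melt at 0 °C): 185.9 × 330.0 = 61347 J
q3 (heat water 0.0→100.0 °C): 185.9 × 4.14 × 100.0 = 76963 J
q4 (vaporize at 100 °C): 185.9 × 2255.0 = 419205 J
q5 (heat steam 100.0→126.1 °C): 185.9 × 2.04 × 26.1 = 9898 J
Total: 5781 + 61347 + 76963 + 419205 + 9898 = 573194 J = 573 kJ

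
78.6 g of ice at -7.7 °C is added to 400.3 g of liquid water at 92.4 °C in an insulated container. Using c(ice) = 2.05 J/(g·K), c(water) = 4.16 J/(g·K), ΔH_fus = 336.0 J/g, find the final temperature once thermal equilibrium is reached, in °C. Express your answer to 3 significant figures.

Heat to bring ice to 0 °C and melt it: q₁ = 78.6×2.05×7.7 + 78.6×336.0 = 27650 J
Heat the water can supply cooling to 0 °C: 400.3×4.16×92.4 = 153869 J > q₁, so all ice melts.
Energy balance: 400.3×4.16×(92.4 − T) = 27650 + 78.6×4.16×(T − 0)
1665.248(92.4 − T) = 27650 + 326.976 T
153869 − 27650 = 1992.224 T
T = 126219 / 1992.224 = 63.36 °C

T_f = 63.4 °C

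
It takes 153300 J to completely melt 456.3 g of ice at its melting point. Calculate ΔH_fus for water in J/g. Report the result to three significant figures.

ΔH_fus = 336 J/g

ΔH_fus = q / m = 153300 / 456.3 = 336 J/g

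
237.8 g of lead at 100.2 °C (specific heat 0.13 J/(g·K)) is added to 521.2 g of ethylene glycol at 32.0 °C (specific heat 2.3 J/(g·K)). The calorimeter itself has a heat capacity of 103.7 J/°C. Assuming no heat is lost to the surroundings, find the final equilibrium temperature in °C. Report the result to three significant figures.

T_f = 33.6 °C

Heat lost by lead = heat gained by ethylene glycol + calorimeter.
(237.8)(0.13)(100.2 − T) = [(521.2)(2.3) + 103.7](T − 32.0)
30.914 (100.2 − T) = 1302.46 (T − 32.0)
3097.6 − 30.914 T = 1302.46 T − 41679
44776.6 = 1333.374 T
T = 33.58 °C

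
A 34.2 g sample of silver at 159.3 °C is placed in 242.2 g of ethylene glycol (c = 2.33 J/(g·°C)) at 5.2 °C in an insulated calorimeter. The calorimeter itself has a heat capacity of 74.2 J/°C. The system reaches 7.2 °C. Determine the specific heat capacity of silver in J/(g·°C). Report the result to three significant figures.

q_gained = (242.2 × 2.33 + 74.2) × (7.2 − 5.2) = 1277.1 J
q_lost = 34.2 × c × (159.3 − 7.2) = 5201.82 c
Set equal: c = 1277.1 / 5201.82 = 0.246 J/(g·°C)

c = 0.246 J/(g·°C)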